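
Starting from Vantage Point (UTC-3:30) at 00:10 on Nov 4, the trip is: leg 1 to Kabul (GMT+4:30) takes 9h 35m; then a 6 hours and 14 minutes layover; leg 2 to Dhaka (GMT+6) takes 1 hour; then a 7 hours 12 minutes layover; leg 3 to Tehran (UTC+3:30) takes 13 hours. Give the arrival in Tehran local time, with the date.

20:11 on November 5

Convert departure to UTC: 00:10 + 3:30 = 03:40 UTC on Nov 4.
Add 9 hours 35 minutes leg 1 → 13:15 UTC.
Add 6 hours and 14 minutes layover in Kabul → 19:29 UTC.
Add 1 hour leg 2 → 20:29 UTC.
Add 7 hours 12 minutes layover in Dhaka → 03:41 UTC (Nov 5).
Add 13 hours leg 3 → 16:41 UTC.
Tehran is UTC+3:30, so local arrival = 16:41 + 3:30 = 20:11 on Nov 5.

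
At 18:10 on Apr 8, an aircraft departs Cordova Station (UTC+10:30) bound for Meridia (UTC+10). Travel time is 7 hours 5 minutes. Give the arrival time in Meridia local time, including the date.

Meridia is 0:30 behind Cordova Station.
After 7 hours 5 minutes it is 01:15 (Apr 9) in Cordova Station.
Shift by the zone difference: 01:15 − 0:30 = 00:45 on Apr 9 in Meridia.

00:45 on April 9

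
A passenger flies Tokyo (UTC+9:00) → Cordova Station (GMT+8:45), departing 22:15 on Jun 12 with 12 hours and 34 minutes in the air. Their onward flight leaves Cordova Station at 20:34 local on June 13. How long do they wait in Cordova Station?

10 hours

Convert departure to UTC: 22:15 − 9:00 = 13:15 UTC on Jun 12.
Add 12 hours 34 minutes flight time → 01:49 UTC (Jun 13).
Cordova Station is UTC+8:45, so local arrival = 01:49 + 8:45 = 10:34 on Jun 13.
Layover = 20:34 − 10:34 = 10 hours.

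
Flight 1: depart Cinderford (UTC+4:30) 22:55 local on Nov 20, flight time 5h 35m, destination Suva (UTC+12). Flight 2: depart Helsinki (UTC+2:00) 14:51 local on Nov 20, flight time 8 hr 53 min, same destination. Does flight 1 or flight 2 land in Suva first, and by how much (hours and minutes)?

the second, by 2 hours 16 minutes

Flight 1 in UTC: 22:55 − 4:30 = 18:25 on Nov 20.
+5 hours and 35 minutes → arrive 00:00 UTC on Nov 21.
Flight 2 in UTC: 14:51 − 2:00 = 12:51 on Nov 20.
+8 hours and 53 minutes → arrive 21:44 UTC on Nov 20.
Flight 2 lands earlier by 2 hours 16 minutes.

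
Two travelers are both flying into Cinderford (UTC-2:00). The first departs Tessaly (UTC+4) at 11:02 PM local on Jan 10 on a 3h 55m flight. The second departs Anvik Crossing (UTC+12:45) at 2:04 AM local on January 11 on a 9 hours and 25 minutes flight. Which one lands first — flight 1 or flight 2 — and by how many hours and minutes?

Flight 1 in UTC: 11:02 PM − 4:00 = 7:02 PM on Jan 10.
+3 hours 55 minutes → arrive 10:57 PM UTC on Jan 10.
Flight 2 in UTC: 2:04 AM − 12:45 = 1:19 PM on Jan 10.
+9 hours and 25 minutes → arrive 10:44 PM UTC on Jan 10.
Flight 2 lands earlier by 13 minutes.

the second, by 13 minutes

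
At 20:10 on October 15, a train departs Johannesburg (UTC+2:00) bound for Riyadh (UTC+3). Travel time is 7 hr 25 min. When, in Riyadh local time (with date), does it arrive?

04:35 on October 16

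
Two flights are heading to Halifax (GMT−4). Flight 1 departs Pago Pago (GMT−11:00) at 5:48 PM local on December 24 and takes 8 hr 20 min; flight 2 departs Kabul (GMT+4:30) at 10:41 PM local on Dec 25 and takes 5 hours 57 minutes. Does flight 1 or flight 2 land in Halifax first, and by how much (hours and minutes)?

the first, by 11 hours

Flight 1 in UTC: 5:48 PM + 11:00 = 4:48 AM on Dec 25.
+8 hours and 20 minutes → arrive 1:08 PM UTC on Dec 25.
Flight 2 in UTC: 10:41 PM − 4:30 = 6:11 PM on Dec 25.
+5 hours 57 minutes → arrive 12:08 AM UTC on Dec 26.
Flight 1 lands earlier by 11 hours.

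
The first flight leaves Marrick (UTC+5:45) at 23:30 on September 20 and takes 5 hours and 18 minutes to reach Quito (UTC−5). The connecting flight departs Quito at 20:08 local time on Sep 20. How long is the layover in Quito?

2 hours 5 minutes

Convert departure to UTC: 23:30 − 5:45 = 17:45 UTC on Sep 20.
Add 5 hours and 18 minutes flight time → 23:03 UTC.
Quito is UTC−5:00, so local arrival = 23:03 − 5:00 = 18:03 on Sep 20.
Layover = 20:08 − 18:03 = 2 hours 5 minutes.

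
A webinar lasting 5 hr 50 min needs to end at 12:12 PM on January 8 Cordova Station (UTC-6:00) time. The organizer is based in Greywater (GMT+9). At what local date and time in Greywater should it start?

Target end time in UTC: 12:12 PM + 6:00 = 6:12 PM on Jan 8.
Subtract 5 hours 50 minutes → start 12:22 PM UTC on Jan 8.
Greywater is UTC+9:00: 12:22 PM + 9:00 = 9:22 PM on Jan 8.

9:22 PM on January 8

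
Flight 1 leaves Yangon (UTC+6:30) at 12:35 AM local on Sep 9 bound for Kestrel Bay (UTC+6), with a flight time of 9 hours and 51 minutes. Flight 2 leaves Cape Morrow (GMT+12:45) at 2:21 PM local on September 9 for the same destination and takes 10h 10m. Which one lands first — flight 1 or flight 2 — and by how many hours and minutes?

Flight 1 in UTC: 12:35 AM − 6:30 = 6:05 PM on Sep 8.
+9 hours 51 minutes → arrive 3:56 AM UTC on Sep 9.
Flight 2 in UTC: 2:21 PM − 12:45 = 1:36 AM on Sep 9.
+10 hours and 10 minutes → arrive 11:46 AM UTC on Sep 9.
Flight 1 lands earlier by 7 hours 50 minutes.

the first, by 7 hours 50 minutes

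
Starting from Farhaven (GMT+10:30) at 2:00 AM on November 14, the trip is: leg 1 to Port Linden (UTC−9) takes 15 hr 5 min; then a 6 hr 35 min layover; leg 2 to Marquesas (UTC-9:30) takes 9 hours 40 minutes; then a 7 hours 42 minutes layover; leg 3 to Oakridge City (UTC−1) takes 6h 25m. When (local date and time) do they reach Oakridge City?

Convert departure to UTC: 2:00 AM − 10:30 = 3:30 PM UTC on Nov 13.
Add 15 hours 5 minutes leg 1 → 6:35 AM UTC (Nov 14).
Add 6 hours 35 minutes layover in Port Linden → 1:10 PM UTC.
Add 9 hours and 40 minutes leg 2 → 10:50 PM UTC.
Add 7 hours 42 minutes layover in Marquesas → 6:32 AM UTC (Nov 15).
Add 6 hours 25 minutes leg 3 → 12:57 PM UTC.
Oakridge City is UTC−1:00, so local arrival = 12:57 PM − 1:00 = 11:57 AM on Nov 15.

11:57 AM on Nov 15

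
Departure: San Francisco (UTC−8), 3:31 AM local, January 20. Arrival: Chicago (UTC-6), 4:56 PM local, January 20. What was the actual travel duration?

11 hours 25 minutes

Departure in UTC: 3:31 AM + 8:00 = 11:31 AM on Jan 20.
Arrival in UTC: 4:56 PM + 6:00 = 10:56 PM on Jan 20.
Elapsed = 10:56 PM − 11:31 AM = 11 hours 25 minutes.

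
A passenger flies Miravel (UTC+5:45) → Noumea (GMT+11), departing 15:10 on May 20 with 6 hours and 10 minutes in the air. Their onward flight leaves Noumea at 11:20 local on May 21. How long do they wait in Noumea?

Convert departure to UTC: 15:10 − 5:45 = 09:25 UTC on May 20.
Add 6 hours 10 minutes flight time → 15:35 UTC.
Noumea is UTC+11:00, so local arrival = 15:35 + 11:00 = 02:35 on May 21.
Layover = 11:20 − 02:35 = 8 hours 45 minutes.

8 hours 45 minutes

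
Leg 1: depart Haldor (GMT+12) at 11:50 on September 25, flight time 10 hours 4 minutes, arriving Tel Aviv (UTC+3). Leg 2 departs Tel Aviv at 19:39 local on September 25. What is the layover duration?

6 hours 45 minutes

Convert departure to UTC: 11:50 − 12:00 = 23:50 UTC on Sep 24.
Add 10 hours and 4 minutes flight time → 09:54 UTC (Sep 25).
Tel Aviv is UTC+3:00, so local arrival = 09:54 + 3:00 = 12:54 on Sep 25.
Layover = 19:39 − 12:54 = 6 hours 45 minutes.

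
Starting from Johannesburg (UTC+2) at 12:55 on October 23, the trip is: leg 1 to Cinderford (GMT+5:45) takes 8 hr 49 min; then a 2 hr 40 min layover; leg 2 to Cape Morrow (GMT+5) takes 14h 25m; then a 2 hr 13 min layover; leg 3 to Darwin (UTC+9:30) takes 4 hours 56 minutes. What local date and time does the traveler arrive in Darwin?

Convert departure to UTC: 12:55 − 2:00 = 10:55 UTC on Oct 23.
Add 8 hours and 49 minutes leg 1 → 19:44 UTC.
Add 2 hours and 40 minutes layover in Cinderford → 22:24 UTC.
Add 14 hours and 25 minutes leg 2 → 12:49 UTC (Oct 24).
Add 2 hours and 13 minutes layover in Cape Morrow → 15:02 UTC.
Add 4 hours 56 minutes leg 3 → 19:58 UTC.
Darwin is UTC+9:30, so local arrival = 19:58 + 9:30 = 05:28 on Oct 25.

05:28 on October 25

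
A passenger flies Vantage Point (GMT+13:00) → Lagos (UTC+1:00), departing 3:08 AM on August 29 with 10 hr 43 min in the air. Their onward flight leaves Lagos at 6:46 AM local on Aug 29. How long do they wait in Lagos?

Convert departure to UTC: 3:08 AM − 13:00 = 2:08 PM UTC on Aug 28.
Add 10 hours and 43 minutes flight time → 12:51 AM UTC (Aug 29).
Lagos is UTC+1:00, so local arrival = 12:51 AM + 1:00 = 1:51 AM on Aug 29.
Layover = 6:46 AM − 1:51 AM = 4 hours 55 minutes.

4 hours 55 minutes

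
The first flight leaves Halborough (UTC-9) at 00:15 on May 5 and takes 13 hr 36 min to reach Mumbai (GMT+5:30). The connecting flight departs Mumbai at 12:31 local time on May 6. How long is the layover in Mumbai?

8 hours 10 minutes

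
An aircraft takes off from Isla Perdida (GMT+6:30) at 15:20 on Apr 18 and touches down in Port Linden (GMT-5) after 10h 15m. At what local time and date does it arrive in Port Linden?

14:05 on Apr 18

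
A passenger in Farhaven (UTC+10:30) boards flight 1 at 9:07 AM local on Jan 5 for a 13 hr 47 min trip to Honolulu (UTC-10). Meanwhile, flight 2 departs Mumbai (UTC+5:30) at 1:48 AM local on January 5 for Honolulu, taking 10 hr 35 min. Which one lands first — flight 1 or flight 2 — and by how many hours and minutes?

Flight 1 in UTC: 9:07 AM − 10:30 = 10:37 PM on Jan 4.
+13 hours and 47 minutes → arrive 12:24 PM UTC on Jan 5.
Flight 2 in UTC: 1:48 AM − 5:30 = 8:18 PM on Jan 4.
+10 hours 35 minutes → arrive 6:53 AM UTC on Jan 5.
Flight 2 lands earlier by 5 hours 31 minutes.

the second, by 5 hours 31 minutes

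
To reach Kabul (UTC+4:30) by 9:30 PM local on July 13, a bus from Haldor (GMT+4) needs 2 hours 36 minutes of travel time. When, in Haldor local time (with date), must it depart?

Target arrival in UTC: 9:30 PM − 4:30 = 5:00 PM on Jul 13.
Subtract 2 hours 36 minutes → departure 2:24 PM UTC on Jul 13.
Haldor is UTC+4:00: 2:24 PM + 4:00 = 6:24 PM on Jul 13.

6:24 PM on July 13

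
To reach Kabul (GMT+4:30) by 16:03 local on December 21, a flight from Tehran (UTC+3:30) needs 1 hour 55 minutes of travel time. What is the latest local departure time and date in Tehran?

13:08 on December 21

Target arrival in UTC: 16:03 − 4:30 = 11:33 on Dec 21.
Subtract 1 hour and 55 minutes → departure 09:38 UTC on Dec 21.
Tehran is UTC+3:30: 09:38 + 3:30 = 13:08 on Dec 21.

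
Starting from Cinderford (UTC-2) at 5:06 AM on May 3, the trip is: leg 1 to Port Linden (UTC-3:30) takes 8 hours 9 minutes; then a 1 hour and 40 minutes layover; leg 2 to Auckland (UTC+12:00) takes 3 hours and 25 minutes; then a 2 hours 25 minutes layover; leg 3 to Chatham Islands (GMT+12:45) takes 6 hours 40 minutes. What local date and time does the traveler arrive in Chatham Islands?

6:10 PM on May 4

Convert departure to UTC: 5:06 AM + 2:00 = 7:06 AM UTC on May 3.
Add 8 hours 9 minutes leg 1 → 3:15 PM UTC.
Add 1 hour 40 minutes layover in Port Linden → 4:55 PM UTC.
Add 3 hours 25 minutes leg 2 → 8:20 PM UTC.
Add 2 hours and 25 minutes layover in Auckland → 10:45 PM UTC.
Add 6 hours 40 minutes leg 3 → 5:25 AM UTC (May 4).
Chatham Islands is UTC+12:45, so local arrival = 5:25 AM + 12:45 = 6:10 PM on May 4.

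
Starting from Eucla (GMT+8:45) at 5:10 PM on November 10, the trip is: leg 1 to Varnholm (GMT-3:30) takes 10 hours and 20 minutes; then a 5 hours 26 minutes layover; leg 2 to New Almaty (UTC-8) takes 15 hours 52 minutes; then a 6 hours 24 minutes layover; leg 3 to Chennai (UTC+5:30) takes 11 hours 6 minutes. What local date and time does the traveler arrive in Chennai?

3:03 PM on November 12

Convert departure to UTC: 5:10 PM − 8:45 = 8:25 AM UTC on Nov 10.
Add 10 hours and 20 minutes leg 1 → 6:45 PM UTC.
Add 5 hours 26 minutes layover in Varnholm → 12:11 AM UTC (Nov 11).
Add 15 hours and 52 minutes leg 2 → 4:03 PM UTC.
Add 6 hours and 24 minutes layover in New Almaty → 10:27 PM UTC.
Add 11 hours and 6 minutes leg 3 → 9:33 AM UTC (Nov 12).
Chennai is UTC+5:30, so local arrival = 9:33 AM + 5:30 = 3:03 PM on Nov 12.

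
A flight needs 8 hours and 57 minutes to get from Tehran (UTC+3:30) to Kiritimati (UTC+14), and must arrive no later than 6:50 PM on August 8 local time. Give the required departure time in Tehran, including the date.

Target arrival in UTC: 6:50 PM − 14:00 = 4:50 AM on Aug 8.
Subtract 8 hours 57 minutes → departure 7:53 PM UTC on Aug 7.
Tehran is UTC+3:30: 7:53 PM + 3:30 = 11:23 PM on Aug 7.

11:23 PM on August 7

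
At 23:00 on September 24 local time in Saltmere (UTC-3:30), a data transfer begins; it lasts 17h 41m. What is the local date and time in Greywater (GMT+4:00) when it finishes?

Greywater is 7:30 ahead of Saltmere.
After 17 hours 41 minutes it is 16:41 (Sep 25) in Saltmere.
Shift by the zone difference: 16:41 + 7:30 = 00:11 on Sep 26 in Greywater.

00:11 on September 26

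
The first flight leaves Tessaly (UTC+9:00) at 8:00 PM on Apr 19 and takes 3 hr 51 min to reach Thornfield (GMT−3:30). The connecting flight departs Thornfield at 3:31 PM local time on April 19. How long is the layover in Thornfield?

Convert departure to UTC: 8:00 PM − 9:00 = 11:00 AM UTC on Apr 19.
Add 3 hours and 51 minutes flight time → 2:51 PM UTC.
Thornfield is UTC−3:30, so local arrival = 2:51 PM − 3:30 = 11:21 AM on Apr 19.
Layover = 3:31 PM − 11:21 AM = 4 hours 10 minutes.

4 hours 10 minutes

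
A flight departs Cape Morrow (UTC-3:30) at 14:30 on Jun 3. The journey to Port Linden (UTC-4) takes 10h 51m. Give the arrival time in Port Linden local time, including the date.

00:51 on June 4

Convert departure to UTC: 14:30 + 3:30 = 18:00 UTC on Jun 3.
Add 10 hours 51 minutes travel time → 04:51 UTC (Jun 4).
Port Linden is UTC−4:00, so local arrival = 04:51 − 4:00 = 00:51 on Jun 4.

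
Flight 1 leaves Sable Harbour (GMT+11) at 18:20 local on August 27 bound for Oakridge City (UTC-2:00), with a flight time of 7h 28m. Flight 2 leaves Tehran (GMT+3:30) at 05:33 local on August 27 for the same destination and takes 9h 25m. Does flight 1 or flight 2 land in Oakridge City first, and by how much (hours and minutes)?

the second, by 3 hours 20 minutes

Flight 1 in UTC: 18:20 − 11:00 = 07:20 on Aug 27.
+7 hours and 28 minutes → arrive 14:48 UTC on Aug 27.
Flight 2 in UTC: 05:33 − 3:30 = 02:03 on Aug 27.
+9 hours and 25 minutes → arrive 11:28 UTC on Aug 27.
Flight 2 lands earlier by 3 hours 20 minutes.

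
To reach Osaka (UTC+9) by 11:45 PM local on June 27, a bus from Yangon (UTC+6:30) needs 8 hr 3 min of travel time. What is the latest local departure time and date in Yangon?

1:12 PM on June 27

Target arrival in UTC: 11:45 PM − 9:00 = 2:45 PM on Jun 27.
Subtract 8 hours and 3 minutes → departure 6:42 AM UTC on Jun 27.
Yangon is UTC+6:30: 6:42 AM + 6:30 = 1:12 PM on Jun 27.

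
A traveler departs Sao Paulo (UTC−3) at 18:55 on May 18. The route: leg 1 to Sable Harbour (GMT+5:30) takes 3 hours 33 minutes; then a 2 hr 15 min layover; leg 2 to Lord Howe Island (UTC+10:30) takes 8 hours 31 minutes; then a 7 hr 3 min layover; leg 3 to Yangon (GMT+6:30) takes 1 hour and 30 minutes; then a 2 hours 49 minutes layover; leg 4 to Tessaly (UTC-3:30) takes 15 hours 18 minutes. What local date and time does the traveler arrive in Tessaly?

11:24 on May 20

Convert departure to UTC: 18:55 + 3:00 = 21:55 UTC on May 18.
Add 3 hours 33 minutes leg 1 → 01:28 UTC (May 19).
Add 2 hours and 15 minutes layover in Sable Harbour → 03:43 UTC.
Add 8 hours and 31 minutes leg 2 → 12:14 UTC.
Add 7 hours 3 minutes layover in Lord Howe Island → 19:17 UTC.
Add 1 hour and 30 minutes leg 3 → 20:47 UTC.
Add 2 hours and 49 minutes layover in Yangon → 23:36 UTC.
Add 15 hours and 18 minutes leg 4 → 14:54 UTC (May 20).
Tessaly is UTC−3:30, so local arrival = 14:54 − 3:30 = 11:24 on May 20.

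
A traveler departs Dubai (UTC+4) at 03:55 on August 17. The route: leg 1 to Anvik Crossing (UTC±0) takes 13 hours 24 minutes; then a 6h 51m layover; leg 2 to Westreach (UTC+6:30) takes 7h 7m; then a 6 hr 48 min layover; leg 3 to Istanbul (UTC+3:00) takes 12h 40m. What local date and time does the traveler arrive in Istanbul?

01:45 on August 19

Convert departure to UTC: 03:55 − 4:00 = 23:55 UTC on Aug 16.
Add 13 hours and 24 minutes leg 1 → 13:19 UTC (Aug 17).
Add 6 hours and 51 minutes layover in Anvik Crossing → 20:10 UTC.
Add 7 hours and 7 minutes leg 2 → 03:17 UTC (Aug 18).
Add 6 hours 48 minutes layover in Westreach → 10:05 UTC.
Add 12 hours and 40 minutes leg 3 → 22:45 UTC.
Istanbul is UTC+3:00, so local arrival = 22:45 + 3:00 = 01:45 on Aug 19.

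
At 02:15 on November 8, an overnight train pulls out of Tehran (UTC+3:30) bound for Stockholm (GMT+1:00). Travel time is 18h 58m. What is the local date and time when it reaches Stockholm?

Convert departure to UTC: 02:15 − 3:30 = 22:45 UTC on Nov 7.
Add 18 hours 58 minutes travel time → 17:43 UTC (Nov 8).
Stockholm is UTC+1:00, so local arrival = 17:43 + 1:00 = 18:43 on Nov 8.

18:43 on Nov 8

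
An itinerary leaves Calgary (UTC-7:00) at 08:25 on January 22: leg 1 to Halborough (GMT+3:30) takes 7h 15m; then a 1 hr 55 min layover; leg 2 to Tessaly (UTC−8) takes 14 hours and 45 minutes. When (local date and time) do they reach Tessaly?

07:20 on Jan 23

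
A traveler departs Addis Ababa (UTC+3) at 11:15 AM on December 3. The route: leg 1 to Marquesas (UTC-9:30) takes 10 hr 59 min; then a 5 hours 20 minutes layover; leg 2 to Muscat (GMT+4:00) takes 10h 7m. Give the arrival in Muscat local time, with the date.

2:41 PM on December 4

Convert departure to UTC: 11:15 AM − 3:00 = 8:15 AM UTC on Dec 3.
Add 10 hours and 59 minutes leg 1 → 7:14 PM UTC.
Add 5 hours 20 minutes layover in Marquesas → 12:34 AM UTC (Dec 4).
Add 10 hours 7 minutes leg 2 → 10:41 AM UTC.
Muscat is UTC+4:00, so local arrival = 10:41 AM + 4:00 = 2:41 PM on Dec 4.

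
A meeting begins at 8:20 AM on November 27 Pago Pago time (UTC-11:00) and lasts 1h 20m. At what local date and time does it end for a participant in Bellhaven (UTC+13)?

9:40 AM on November 28

Bellhaven is 24:00 ahead of Pago Pago.
After 1 hour 20 minutes it is 9:40 AM in Pago Pago.
Shift by the zone difference: 9:40 AM + 24:00 = 9:40 AM on Nov 28 in Bellhaven.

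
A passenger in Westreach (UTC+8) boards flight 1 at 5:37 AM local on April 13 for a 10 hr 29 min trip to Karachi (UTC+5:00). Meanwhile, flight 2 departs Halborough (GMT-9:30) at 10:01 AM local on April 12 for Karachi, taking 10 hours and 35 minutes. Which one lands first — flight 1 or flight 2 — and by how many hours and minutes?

the second, by 2 hours

Flight 1 in UTC: 5:37 AM − 8:00 = 9:37 PM on Apr 12.
+10 hours and 29 minutes → arrive 8:06 AM UTC on Apr 13.
Flight 2 in UTC: 10:01 AM + 9:30 = 7:31 PM on Apr 12.
+10 hours and 35 minutes → arrive 6:06 AM UTC on Apr 13.
Flight 2 lands earlier by 2 hours.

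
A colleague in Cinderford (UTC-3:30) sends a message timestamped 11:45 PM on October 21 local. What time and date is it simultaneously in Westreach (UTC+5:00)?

8:15 AM on Oct 22

Westreach is 8:30 ahead of Cinderford.
Shift by the zone difference: 11:45 PM + 8:30 = 8:15 AM on Oct 22 in Westreach.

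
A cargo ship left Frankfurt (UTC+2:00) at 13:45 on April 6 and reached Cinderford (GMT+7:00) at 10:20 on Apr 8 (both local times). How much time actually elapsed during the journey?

39 hours 35 minutes

Departure in UTC: 13:45 − 2:00 = 11:45 on Apr 6.
Arrival in UTC: 10:20 − 7:00 = 03:20 on Apr 8.
Elapsed = 03:20 − 11:45 (+2 days) = 39 hours 35 minutes.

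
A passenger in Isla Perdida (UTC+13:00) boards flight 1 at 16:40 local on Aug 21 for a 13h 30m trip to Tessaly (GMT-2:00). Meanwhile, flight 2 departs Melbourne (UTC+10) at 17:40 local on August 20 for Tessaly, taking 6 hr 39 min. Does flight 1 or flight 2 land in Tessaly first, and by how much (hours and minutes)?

the second, by 26 hours 51 minutes

Flight 1 in UTC: 16:40 − 13:00 = 03:40 on Aug 21.
+13 hours 30 minutes → arrive 17:10 UTC on Aug 21.
Flight 2 in UTC: 17:40 − 10:00 = 07:40 on Aug 20.
+6 hours and 39 minutes → arrive 14:19 UTC on Aug 20.
Flight 2 lands earlier by 26 hours 51 minutes.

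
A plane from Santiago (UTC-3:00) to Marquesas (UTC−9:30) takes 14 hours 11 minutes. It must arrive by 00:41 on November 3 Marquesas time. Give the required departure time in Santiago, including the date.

17:00 on Nov 2

Target arrival in UTC: 00:41 + 9:30 = 10:11 on Nov 3.
Subtract 14 hours 11 minutes → departure 20:00 UTC on Nov 2.
Santiago is UTC−3:00: 20:00 − 3:00 = 17:00 on Nov 2.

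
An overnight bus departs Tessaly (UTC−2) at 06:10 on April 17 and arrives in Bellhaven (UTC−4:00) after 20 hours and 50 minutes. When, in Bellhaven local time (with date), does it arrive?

01:00 on April 18

Convert departure to UTC: 06:10 + 2:00 = 08:10 UTC on Apr 17.
Add 20 hours 50 minutes travel time → 05:00 UTC (Apr 18).
Bellhaven is UTC−4:00, so local arrival = 05:00 − 4:00 = 01:00 on Apr 18.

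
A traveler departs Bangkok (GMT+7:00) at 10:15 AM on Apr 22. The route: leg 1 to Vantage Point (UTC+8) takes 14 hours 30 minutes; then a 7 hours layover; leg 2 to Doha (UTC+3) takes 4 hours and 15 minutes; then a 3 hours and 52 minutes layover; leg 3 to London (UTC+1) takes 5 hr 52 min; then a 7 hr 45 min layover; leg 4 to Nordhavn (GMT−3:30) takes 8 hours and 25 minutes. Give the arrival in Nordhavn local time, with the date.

3:24 AM on Apr 24

Convert departure to UTC: 10:15 AM − 7:00 = 3:15 AM UTC on Apr 22.
Add 14 hours 30 minutes leg 1 → 5:45 PM UTC.
Add 7 hours layover in Vantage Point → 12:45 AM UTC (Apr 23).
Add 4 hours 15 minutes leg 2 → 5:00 AM UTC.
Add 3 hours 52 minutes layover in Doha → 8:52 AM UTC.
Add 5 hours 52 minutes leg 3 → 2:44 PM UTC.
Add 7 hours 45 minutes layover in London → 10:29 PM UTC.
Add 8 hours 25 minutes leg 4 → 6:54 AM UTC (Apr 24).
Nordhavn is UTC−3:30, so local arrival = 6:54 AM − 3:30 = 3:24 AM on Apr 24.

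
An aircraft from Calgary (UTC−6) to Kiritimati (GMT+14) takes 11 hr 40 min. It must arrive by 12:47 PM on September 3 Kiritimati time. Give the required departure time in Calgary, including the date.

Target arrival in UTC: 12:47 PM − 14:00 = 10:47 PM on Sep 2.
Subtract 11 hours 40 minutes → departure 11:07 AM UTC on Sep 2.
Calgary is UTC−6:00: 11:07 AM − 6:00 = 5:07 AM on Sep 2.

5:07 AM on September 2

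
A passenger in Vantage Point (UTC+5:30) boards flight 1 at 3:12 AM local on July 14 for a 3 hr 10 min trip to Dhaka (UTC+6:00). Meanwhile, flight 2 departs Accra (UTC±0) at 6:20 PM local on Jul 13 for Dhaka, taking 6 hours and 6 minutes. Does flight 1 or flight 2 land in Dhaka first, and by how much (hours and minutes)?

Flight 1 in UTC: 3:12 AM − 5:30 = 9:42 PM on Jul 13.
+3 hours and 10 minutes → arrive 12:52 AM UTC on Jul 14.
Flight 2 departs at 6:20 PM UTC (Jul 13).
+6 hours 6 minutes → arrive 12:26 AM UTC on Jul 14.
Flight 2 lands earlier by 26 minutes.

the second, by 26 minutes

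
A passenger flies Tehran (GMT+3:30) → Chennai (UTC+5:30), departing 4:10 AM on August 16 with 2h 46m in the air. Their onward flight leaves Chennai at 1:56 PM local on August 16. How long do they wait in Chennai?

Convert departure to UTC: 4:10 AM − 3:30 = 12:40 AM UTC on Aug 16.
Add 2 hours 46 minutes flight time → 3:26 AM UTC.
Chennai is UTC+5:30, so local arrival = 3:26 AM + 5:30 = 8:56 AM on Aug 16.
Layover = 1:56 PM − 8:56 AM = 5 hours.

5 hours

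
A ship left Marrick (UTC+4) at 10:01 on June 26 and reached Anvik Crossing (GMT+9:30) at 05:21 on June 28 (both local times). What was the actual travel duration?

37 hours 50 minutes

Departure in UTC: 10:01 − 4:00 = 06:01 on Jun 26.
Arrival in UTC: 05:21 − 9:30 = 19:51 on Jun 27.
Elapsed = 19:51 − 06:01 (+1 day) = 37 hours 50 minutes.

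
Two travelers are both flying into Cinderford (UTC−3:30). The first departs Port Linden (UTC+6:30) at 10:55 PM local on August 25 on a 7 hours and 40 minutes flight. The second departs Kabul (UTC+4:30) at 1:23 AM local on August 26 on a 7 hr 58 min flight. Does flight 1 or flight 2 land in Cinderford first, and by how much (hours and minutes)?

Flight 1 in UTC: 10:55 PM − 6:30 = 4:25 PM on Aug 25.
+7 hours and 40 minutes → arrive 12:05 AM UTC on Aug 26.
Flight 2 in UTC: 1:23 AM − 4:30 = 8:53 PM on Aug 25.
+7 hours 58 minutes → arrive 4:51 AM UTC on Aug 26.
Flight 1 lands earlier by 4 hours 46 minutes.

the first, by 4 hours 46 minutes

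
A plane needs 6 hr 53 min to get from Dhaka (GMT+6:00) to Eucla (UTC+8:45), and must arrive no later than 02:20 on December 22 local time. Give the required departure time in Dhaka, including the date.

Target arrival in UTC: 02:20 − 8:45 = 17:35 on Dec 21.
Subtract 6 hours and 53 minutes → departure 10:42 UTC on Dec 21.
Dhaka is UTC+6:00: 10:42 + 6:00 = 16:42 on Dec 21.

16:42 on December 21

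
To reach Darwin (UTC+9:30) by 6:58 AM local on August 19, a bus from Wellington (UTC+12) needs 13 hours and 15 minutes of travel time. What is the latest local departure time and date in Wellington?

8:13 PM on August 18

Target arrival in UTC: 6:58 AM − 9:30 = 9:28 PM on Aug 18.
Subtract 13 hours and 15 minutes → departure 8:13 AM UTC on Aug 18.
Wellington is UTC+12:00: 8:13 AM + 12:00 = 8:13 PM on Aug 18.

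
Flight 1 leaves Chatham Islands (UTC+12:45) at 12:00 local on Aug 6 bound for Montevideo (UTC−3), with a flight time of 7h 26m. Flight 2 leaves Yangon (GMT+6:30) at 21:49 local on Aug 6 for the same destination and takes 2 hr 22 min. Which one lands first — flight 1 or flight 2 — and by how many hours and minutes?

the first, by 11 hours

Flight 1 in UTC: 12:00 − 12:45 = 23:15 on Aug 5.
+7 hours 26 minutes → arrive 06:41 UTC on Aug 6.
Flight 2 in UTC: 21:49 − 6:30 = 15:19 on Aug 6.
+2 hours and 22 minutes → arrive 17:41 UTC on Aug 6.
Flight 1 lands earlier by 11 hours.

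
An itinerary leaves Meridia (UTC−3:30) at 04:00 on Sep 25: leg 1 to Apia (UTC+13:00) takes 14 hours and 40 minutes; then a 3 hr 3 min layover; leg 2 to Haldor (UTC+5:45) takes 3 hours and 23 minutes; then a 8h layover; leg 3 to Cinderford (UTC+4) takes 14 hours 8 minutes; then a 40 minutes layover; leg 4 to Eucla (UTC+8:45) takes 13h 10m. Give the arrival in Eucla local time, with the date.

01:19 on September 28

Convert departure to UTC: 04:00 + 3:30 = 07:30 UTC on Sep 25.
Add 14 hours 40 minutes leg 1 → 22:10 UTC.
Add 3 hours and 3 minutes layover in Apia → 01:13 UTC (Sep 26).
Add 3 hours and 23 minutes leg 2 → 04:36 UTC.
Add 8 hours layover in Haldor → 12:36 UTC.
Add 14 hours and 8 minutes leg 3 → 02:44 UTC (Sep 27).
Add 40 minutes layover in Cinderford → 03:24 UTC.
Add 13 hours 10 minutes leg 4 → 16:34 UTC.
Eucla is UTC+8:45, so local arrival = 16:34 + 8:45 = 01:19 on Sep 28.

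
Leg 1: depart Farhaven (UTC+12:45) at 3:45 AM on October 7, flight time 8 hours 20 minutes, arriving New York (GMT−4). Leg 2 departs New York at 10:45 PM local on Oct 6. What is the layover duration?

3 hours 25 minutes

Convert departure to UTC: 3:45 AM − 12:45 = 3:00 PM UTC on Oct 6.
Add 8 hours and 20 minutes flight time → 11:20 PM UTC.
New York is UTC−4:00, so local arrival = 11:20 PM − 4:00 = 7:20 PM on Oct 6.
Layover = 10:45 PM − 7:20 PM = 3 hours 25 minutes.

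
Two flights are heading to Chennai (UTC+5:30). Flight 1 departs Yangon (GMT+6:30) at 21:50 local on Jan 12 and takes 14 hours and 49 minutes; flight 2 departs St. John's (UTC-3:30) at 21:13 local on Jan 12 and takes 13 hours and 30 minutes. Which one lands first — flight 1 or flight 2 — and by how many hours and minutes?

the first, by 8 hours 4 minutes

Flight 1 in UTC: 21:50 − 6:30 = 15:20 on Jan 12.
+14 hours and 49 minutes → arrive 06:09 UTC on Jan 13.
Flight 2 in UTC: 21:13 + 3:30 = 00:43 on Jan 13.
+13 hours 30 minutes → arrive 14:13 UTC on Jan 13.
Flight 1 lands earlier by 8 hours 4 minutes.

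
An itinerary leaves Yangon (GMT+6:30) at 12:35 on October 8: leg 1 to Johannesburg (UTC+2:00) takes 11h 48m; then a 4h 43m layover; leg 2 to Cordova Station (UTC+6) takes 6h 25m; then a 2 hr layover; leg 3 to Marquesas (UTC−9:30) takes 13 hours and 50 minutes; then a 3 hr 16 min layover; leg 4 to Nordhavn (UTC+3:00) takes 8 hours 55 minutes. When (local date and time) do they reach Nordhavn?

Convert departure to UTC: 12:35 − 6:30 = 06:05 UTC on Oct 8.
Add 11 hours 48 minutes leg 1 → 17:53 UTC.
Add 4 hours and 43 minutes layover in Johannesburg → 22:36 UTC.
Add 6 hours and 25 minutes leg 2 → 05:01 UTC (Oct 9).
Add 2 hours layover in Cordova Station → 07:01 UTC.
Add 13 hours and 50 minutes leg 3 → 20:51 UTC.
Add 3 hours and 16 minutes layover in Marquesas → 00:07 UTC (Oct 10).
Add 8 hours and 55 minutes leg 4 → 09:02 UTC.
Nordhavn is UTC+3:00, so local arrival = 09:02 + 3:00 = 12:02 on Oct 10.

12:02 on October 10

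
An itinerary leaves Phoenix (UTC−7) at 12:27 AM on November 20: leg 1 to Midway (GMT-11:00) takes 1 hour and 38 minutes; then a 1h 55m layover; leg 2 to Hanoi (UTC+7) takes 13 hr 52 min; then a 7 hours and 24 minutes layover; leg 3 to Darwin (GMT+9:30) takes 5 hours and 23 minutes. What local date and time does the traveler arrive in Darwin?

Convert departure to UTC: 12:27 AM + 7:00 = 7:27 AM UTC on Nov 20.
Add 1 hour and 38 minutes leg 1 → 9:05 AM UTC.
Add 1 hour and 55 minutes layover in Midway → 11:00 AM UTC.
Add 13 hours 52 minutes leg 2 → 12:52 AM UTC (Nov 21).
Add 7 hours 24 minutes layover in Hanoi → 8:16 AM UTC.
Add 5 hours and 23 minutes leg 3 → 1:39 PM UTC.
Darwin is UTC+9:30, so local arrival = 1:39 PM + 9:30 = 11:09 PM on Nov 21.

11:09 PM on November 21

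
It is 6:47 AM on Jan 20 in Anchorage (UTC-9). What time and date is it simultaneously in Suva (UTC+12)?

In UTC: 6:47 AM + 9:00 = 3:47 PM on Jan 20.
Suva is UTC+12:00: 3:47 PM + 12:00 = 3:47 AM on Jan 21.

3:47 AM on January 21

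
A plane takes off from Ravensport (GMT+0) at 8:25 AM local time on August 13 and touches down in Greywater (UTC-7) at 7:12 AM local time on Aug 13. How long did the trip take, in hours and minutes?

5 hours 47 minutes

Departure is already UTC: 8:25 AM on Aug 13.
Arrival in UTC: 7:12 AM + 7:00 = 2:12 PM on Aug 13.
Elapsed = 2:12 PM − 8:25 AM = 5 hours 47 minutes.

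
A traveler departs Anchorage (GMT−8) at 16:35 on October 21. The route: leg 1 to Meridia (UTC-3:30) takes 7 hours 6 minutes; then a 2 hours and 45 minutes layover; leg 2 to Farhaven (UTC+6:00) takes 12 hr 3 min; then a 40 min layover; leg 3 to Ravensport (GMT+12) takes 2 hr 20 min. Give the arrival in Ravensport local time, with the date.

13:29 on Oct 23

Convert departure to UTC: 16:35 + 8:00 = 00:35 UTC on Oct 22.
Add 7 hours 6 minutes leg 1 → 07:41 UTC.
Add 2 hours and 45 minutes layover in Meridia → 10:26 UTC.
Add 12 hours 3 minutes leg 2 → 22:29 UTC.
Add 40 minutes layover in Farhaven → 23:09 UTC.
Add 2 hours and 20 minutes leg 3 → 01:29 UTC (Oct 23).
Ravensport is UTC+12:00, so local arrival = 01:29 + 12:00 = 13:29 on Oct 23.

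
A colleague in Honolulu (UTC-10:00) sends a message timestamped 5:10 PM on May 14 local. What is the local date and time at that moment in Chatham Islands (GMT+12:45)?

3:55 PM on May 15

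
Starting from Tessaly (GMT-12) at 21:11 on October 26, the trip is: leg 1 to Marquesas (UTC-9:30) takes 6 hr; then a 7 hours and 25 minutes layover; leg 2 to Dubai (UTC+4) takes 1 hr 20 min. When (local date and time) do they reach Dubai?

Convert departure to UTC: 21:11 + 12:00 = 09:11 UTC on Oct 27.
Add 6 hours leg 1 → 15:11 UTC.
Add 7 hours and 25 minutes layover in Marquesas → 22:36 UTC.
Add 1 hour 20 minutes leg 2 → 23:56 UTC.
Dubai is UTC+4:00, so local arrival = 23:56 + 4:00 = 03:56 on Oct 28.

03:56 on October 28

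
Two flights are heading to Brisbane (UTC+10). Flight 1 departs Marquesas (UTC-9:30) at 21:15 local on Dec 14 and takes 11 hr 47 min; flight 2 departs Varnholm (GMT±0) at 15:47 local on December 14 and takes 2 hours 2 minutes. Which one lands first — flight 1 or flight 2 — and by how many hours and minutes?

the second, by 24 hours 43 minutes

Flight 1 in UTC: 21:15 + 9:30 = 06:45 on Dec 15.
+11 hours and 47 minutes → arrive 18:32 UTC on Dec 15.
Flight 2 departs at 15:47 UTC (Dec 14).
+2 hours and 2 minutes → arrive 17:49 UTC on Dec 14.
Flight 2 lands earlier by 24 hours 43 minutes.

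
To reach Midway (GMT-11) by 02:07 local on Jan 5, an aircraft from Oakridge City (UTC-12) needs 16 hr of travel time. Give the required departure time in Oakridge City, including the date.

Target arrival in UTC: 02:07 + 11:00 = 13:07 on Jan 5.
Subtract 16 hours → departure 21:07 UTC on Jan 4.
Oakridge City is UTC−12:00: 21:07 − 12:00 = 09:07 on Jan 4.

09:07 on January 4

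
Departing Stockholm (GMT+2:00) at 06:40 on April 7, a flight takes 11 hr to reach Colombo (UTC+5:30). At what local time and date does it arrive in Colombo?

Convert departure to UTC: 06:40 − 2:00 = 04:40 UTC on Apr 7.
Add 11 hours travel time → 15:40 UTC.
Colombo is UTC+5:30, so local arrival = 15:40 + 5:30 = 21:10 on Apr 7.

21:10 on Apr 7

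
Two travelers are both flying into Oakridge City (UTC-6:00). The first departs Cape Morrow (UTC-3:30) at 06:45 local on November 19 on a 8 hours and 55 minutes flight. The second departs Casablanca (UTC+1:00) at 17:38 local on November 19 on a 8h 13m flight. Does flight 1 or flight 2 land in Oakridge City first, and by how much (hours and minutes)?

Flight 1 in UTC: 06:45 + 3:30 = 10:15 on Nov 19.
+8 hours and 55 minutes → arrive 19:10 UTC on Nov 19.
Flight 2 in UTC: 17:38 − 1:00 = 16:38 on Nov 19.
+8 hours and 13 minutes → arrive 00:51 UTC on Nov 20.
Flight 1 lands earlier by 5 hours 41 minutes.

the first, by 5 hours 41 minutes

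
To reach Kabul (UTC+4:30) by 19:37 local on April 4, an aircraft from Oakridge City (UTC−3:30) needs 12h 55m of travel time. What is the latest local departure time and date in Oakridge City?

Target arrival in UTC: 19:37 − 4:30 = 15:07 on Apr 4.
Subtract 12 hours 55 minutes → departure 02:12 UTC on Apr 4.
Oakridge City is UTC−3:30: 02:12 − 3:30 = 22:42 on Apr 3.

22:42 on April 3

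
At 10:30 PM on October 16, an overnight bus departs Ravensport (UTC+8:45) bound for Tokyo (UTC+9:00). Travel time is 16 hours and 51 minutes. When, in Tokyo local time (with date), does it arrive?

Tokyo is 0:15 ahead of Ravensport.
After 16 hours 51 minutes it is 3:21 PM (Oct 17) in Ravensport.
Shift by the zone difference: 3:21 PM + 0:15 = 3:36 PM on Oct 17 in Tokyo.

3:36 PM on October 17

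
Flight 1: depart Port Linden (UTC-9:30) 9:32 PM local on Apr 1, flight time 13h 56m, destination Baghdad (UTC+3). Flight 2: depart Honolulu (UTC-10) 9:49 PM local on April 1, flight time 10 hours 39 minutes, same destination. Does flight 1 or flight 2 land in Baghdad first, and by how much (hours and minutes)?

the second, by 2 hours 30 minutes

Flight 1 in UTC: 9:32 PM + 9:30 = 7:02 AM on Apr 2.
+13 hours and 56 minutes → arrive 8:58 PM UTC on Apr 2.
Flight 2 in UTC: 9:49 PM + 10:00 = 7:49 AM on Apr 2.
+10 hours and 39 minutes → arrive 6:28 PM UTC on Apr 2.
Flight 2 lands earlier by 2 hours 30 minutes.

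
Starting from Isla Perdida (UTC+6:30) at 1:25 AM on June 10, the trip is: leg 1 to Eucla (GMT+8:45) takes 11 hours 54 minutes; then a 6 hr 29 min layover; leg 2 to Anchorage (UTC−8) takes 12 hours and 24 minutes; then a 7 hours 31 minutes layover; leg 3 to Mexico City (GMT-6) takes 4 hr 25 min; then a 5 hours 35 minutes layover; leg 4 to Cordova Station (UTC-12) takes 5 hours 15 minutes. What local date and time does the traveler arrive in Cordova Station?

12:28 PM on June 11

Convert departure to UTC: 1:25 AM − 6:30 = 6:55 PM UTC on Jun 9.
Add 11 hours and 54 minutes leg 1 → 6:49 AM UTC (Jun 10).
Add 6 hours 29 minutes layover in Eucla → 1:18 PM UTC.
Add 12 hours 24 minutes leg 2 → 1:42 AM UTC (Jun 11).
Add 7 hours 31 minutes layover in Anchorage → 9:13 AM UTC.
Add 4 hours 25 minutes leg 3 → 1:38 PM UTC.
Add 5 hours and 35 minutes layover in Mexico City → 7:13 PM UTC.
Add 5 hours and 15 minutes leg 4 → 12:28 AM UTC (Jun 12).
Cordova Station is UTC−12:00, so local arrival = 12:28 AM − 12:00 = 12:28 PM on Jun 11.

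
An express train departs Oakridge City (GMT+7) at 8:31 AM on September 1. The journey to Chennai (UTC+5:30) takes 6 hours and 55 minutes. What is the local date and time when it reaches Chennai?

Chennai is 1:30 behind Oakridge City.
After 6 hours and 55 minutes it is 3:26 PM in Oakridge City.
Shift by the zone difference: 3:26 PM − 1:30 = 1:56 PM on Sep 1 in Chennai.

1:56 PM on September 1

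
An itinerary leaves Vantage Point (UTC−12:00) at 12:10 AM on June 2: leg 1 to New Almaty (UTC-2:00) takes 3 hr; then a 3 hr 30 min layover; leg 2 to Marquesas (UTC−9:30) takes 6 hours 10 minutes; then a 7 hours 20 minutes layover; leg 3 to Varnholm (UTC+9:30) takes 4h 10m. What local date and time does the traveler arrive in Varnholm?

Convert departure to UTC: 12:10 AM + 12:00 = 12:10 PM UTC on Jun 2.
Add 3 hours leg 1 → 3:10 PM UTC.
Add 3 hours 30 minutes layover in New Almaty → 6:40 PM UTC.
Add 6 hours and 10 minutes leg 2 → 12:50 AM UTC (Jun 3).
Add 7 hours and 20 minutes layover in Marquesas → 8:10 AM UTC.
Add 4 hours and 10 minutes leg 3 → 12:20 PM UTC.
Varnholm is UTC+9:30, so local arrival = 12:20 PM + 9:30 = 9:50 PM on Jun 3.

9:50 PM on June 3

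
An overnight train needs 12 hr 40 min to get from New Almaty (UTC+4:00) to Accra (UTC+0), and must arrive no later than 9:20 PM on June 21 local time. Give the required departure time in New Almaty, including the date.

12:40 PM on June 21

Target arrival is already UTC: 9:20 PM on Jun 21.
Subtract 12 hours and 40 minutes → departure 8:40 AM UTC on Jun 21.
New Almaty is UTC+4:00: 8:40 AM + 4:00 = 12:40 PM on Jun 21.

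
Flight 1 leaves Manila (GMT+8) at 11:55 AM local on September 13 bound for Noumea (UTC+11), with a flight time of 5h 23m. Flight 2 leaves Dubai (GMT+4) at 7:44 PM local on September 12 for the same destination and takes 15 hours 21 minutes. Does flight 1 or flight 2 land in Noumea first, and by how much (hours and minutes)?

the second, by 2 hours 13 minutes

Flight 1 in UTC: 11:55 AM − 8:00 = 3:55 AM on Sep 13.
+5 hours 23 minutes → arrive 9:18 AM UTC on Sep 13.
Flight 2 in UTC: 7:44 PM − 4:00 = 3:44 PM on Sep 12.
+15 hours 21 minutes → arrive 7:05 AM UTC on Sep 13.
Flight 2 lands earlier by 2 hours 13 minutes.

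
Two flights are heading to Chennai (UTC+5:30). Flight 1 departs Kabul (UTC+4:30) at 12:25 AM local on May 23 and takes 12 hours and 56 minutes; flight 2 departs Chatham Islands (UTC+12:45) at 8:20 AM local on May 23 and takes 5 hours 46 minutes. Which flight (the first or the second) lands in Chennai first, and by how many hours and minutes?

the second, by 7 hours 30 minutes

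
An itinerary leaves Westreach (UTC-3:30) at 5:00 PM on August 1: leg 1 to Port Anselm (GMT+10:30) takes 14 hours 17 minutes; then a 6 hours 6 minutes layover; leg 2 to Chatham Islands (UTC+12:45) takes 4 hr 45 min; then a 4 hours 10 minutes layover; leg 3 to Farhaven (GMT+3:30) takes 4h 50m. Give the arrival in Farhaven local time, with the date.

10:08 AM on Aug 3

Convert departure to UTC: 5:00 PM + 3:30 = 8:30 PM UTC on Aug 1.
Add 14 hours and 17 minutes leg 1 → 10:47 AM UTC (Aug 2).
Add 6 hours and 6 minutes layover in Port Anselm → 4:53 PM UTC.
Add 4 hours 45 minutes leg 2 → 9:38 PM UTC.
Add 4 hours and 10 minutes layover in Chatham Islands → 1:48 AM UTC (Aug 3).
Add 4 hours 50 minutes leg 3 → 6:38 AM UTC.
Farhaven is UTC+3:30, so local arrival = 6:38 AM + 3:30 = 10:08 AM on Aug 3.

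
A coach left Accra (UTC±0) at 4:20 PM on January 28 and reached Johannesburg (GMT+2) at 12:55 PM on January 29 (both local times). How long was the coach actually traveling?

Departure is already UTC: 4:20 PM on Jan 28.
Arrival in UTC: 12:55 PM − 2:00 = 10:55 AM on Jan 29.
Elapsed = 10:55 AM − 4:20 PM (+1 day) = 18 hours 35 minutes.

18 hours 35 minutes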